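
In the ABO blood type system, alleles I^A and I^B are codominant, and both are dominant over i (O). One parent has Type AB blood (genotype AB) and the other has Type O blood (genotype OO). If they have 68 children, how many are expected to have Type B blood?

Cross: AB × OO
Possible offspring genotypes: 2 AO, 2 BO
Blood type counts: 2 Type A, 2 Type B
Probability of Type B: 2/4 = 1/2
Expected count = 1/2 × 68 = 34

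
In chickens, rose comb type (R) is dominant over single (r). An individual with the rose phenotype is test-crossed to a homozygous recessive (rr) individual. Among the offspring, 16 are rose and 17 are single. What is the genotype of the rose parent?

Test cross: ? × rr
Offspring: 16 rose, 17 single — approximately 1:1.
A 1:1 ratio in a test cross indicates the unknown parent is heterozygous (Rr).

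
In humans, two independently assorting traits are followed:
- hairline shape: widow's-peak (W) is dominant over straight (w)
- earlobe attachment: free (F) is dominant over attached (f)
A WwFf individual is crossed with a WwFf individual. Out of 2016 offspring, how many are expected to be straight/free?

Dihybrid cross WwFf × WwFf — consider each gene separately:
hairline shape: Ww × Ww → 1 WW, 2 Ww, 1 ww → 3 W_ : 1 ww (out of 4)
earlobe attachment: Ff × Ff → 1 FF, 2 Ff, 1 ff → 3 F_ : 1 ff (out of 4)
Combine (counts out of 4 × 4 = 16): widow's-peak/free (W_F_) = 3×3 = 9; widow's-peak/attached (W_ff) = 3×1 = 3; straight/free (wwF_) = 1×3 = 3; straight/attached (wwff) = 1×1 = 1
Phenotype counts (out of 16): 9 widow's-peak/free, 3 widow's-peak/attached, 3 straight/free, 1 straight/attached
straight/free: 3 out of 16 → fraction 3/16
Expected count = 3/16 × 2016 = 378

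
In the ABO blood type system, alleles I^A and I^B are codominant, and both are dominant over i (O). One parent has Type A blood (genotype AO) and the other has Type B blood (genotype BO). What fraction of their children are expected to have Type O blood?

Cross: AO × BO
Possible offspring genotypes: 1 AB, 1 AO, 1 BO, 1 OO
Blood type counts: 1 Type AB, 1 Type A, 1 Type B, 1 Type O
Probability of Type O: 1/4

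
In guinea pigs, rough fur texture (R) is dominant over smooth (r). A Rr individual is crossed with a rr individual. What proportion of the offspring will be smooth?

Punnett square for Rr × rr:
Offspring genotypes: 2 Rr, 2 rr
rough: 2, smooth: 2
smooth: 2 out of 4
Probability: 2/4 = 1/2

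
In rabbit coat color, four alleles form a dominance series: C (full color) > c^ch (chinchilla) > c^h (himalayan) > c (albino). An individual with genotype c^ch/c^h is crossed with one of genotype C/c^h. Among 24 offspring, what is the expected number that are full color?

Cross: c^ch/c^h × C/c^h
Allele dominance: C > c^ch > c^h > c
Offspring genotypes: 1 C/c^ch, 1 c^ch/c^h, 1 C/c^h, 1 c^h/c^h
Phenotype counts: 2 full color, 1 chinchilla, 1 himalayan
full color: 2 out of 4 → fraction 1/2
Expected count = 1/2 × 24 = 12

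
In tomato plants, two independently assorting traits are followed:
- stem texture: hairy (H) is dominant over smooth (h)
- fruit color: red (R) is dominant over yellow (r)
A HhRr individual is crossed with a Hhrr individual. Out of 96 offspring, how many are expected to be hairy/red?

Dihybrid cross HhRr × Hhrr — consider each gene separately:
stem texture: Hh × Hh → 1 HH, 2 Hh, 1 hh → 3 H_ : 1 hh (out of 4)
fruit color: Rr × rr → 2 Rr, 2 rr → 2 R_ : 2 rr (out of 4)
Combine (counts out of 4 × 4 = 16): hairy/red (H_R_) = 3×2 = 6; hairy/yellow (H_rr) = 3×2 = 6; smooth/red (hhR_) = 1×2 = 2; smooth/yellow (hhrr) = 1×2 = 2
Phenotype counts (out of 16): 6 hairy/red, 6 hairy/yellow, 2 smooth/red, 2 smooth/yellow
hairy/red: 6 out of 16 → fraction 3/8
Expected count = 3/8 × 96 = 36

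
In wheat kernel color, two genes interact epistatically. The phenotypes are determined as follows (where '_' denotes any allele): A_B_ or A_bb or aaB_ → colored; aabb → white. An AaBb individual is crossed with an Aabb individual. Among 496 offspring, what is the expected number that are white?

Cross: AaBb × Aabb — consider each gene separately:
A gene: Aa × Aa → 1 AA, 2 Aa, 1 aa → 3 A_ : 1 aa (out of 4)
B gene: Bb × bb → 2 Bb, 2 bb → 2 B_ : 2 bb (out of 4)
Genotype classes (out of 4 × 4 = 16): A_B_ = 3×2 = 6; A_bb = 3×2 = 6; aaB_ = 1×2 = 2; aabb = 1×2 = 2
Apply the phenotype rules: A_B_ (6) + A_bb (6) + aaB_ (2) → colored; aabb (2) → white
Phenotype counts (out of 16): 14 colored, 2 white
white: 2 out of 16 → fraction 1/8
Expected count = 1/8 × 496 = 62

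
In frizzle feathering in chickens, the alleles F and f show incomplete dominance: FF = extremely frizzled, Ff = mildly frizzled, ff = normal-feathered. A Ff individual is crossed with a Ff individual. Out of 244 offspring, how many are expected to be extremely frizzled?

Punnett square for Ff × Ff:
Offspring genotypes: 1 FF, 2 Ff, 1 ff
Phenotype counts: 1 extremely frizzled, 2 mildly frizzled, 1 normal-feathered
extremely frizzled: 1 out of 4 → fraction 1/4
Expected count = 1/4 × 244 = 61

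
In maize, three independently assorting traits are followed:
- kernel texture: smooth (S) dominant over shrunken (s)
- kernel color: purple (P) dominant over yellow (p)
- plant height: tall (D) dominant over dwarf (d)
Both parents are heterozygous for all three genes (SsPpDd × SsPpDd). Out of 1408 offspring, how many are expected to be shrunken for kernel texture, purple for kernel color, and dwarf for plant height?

Trihybrid cross: SsPpDd × SsPpDd
Each trait segregates independently with a 3:1 phenotypic ratio, so each gene contributes 3/4 (dominant) or 1/4 (recessive).
Target: shrunken (kernel texture), purple (kernel color), dwarf (plant height)
Probability = product of independent per-trait probabilities
= 1/4 × 3/4 × 1/4 = 3/64
Expected count = 3/64 × 1408 = 66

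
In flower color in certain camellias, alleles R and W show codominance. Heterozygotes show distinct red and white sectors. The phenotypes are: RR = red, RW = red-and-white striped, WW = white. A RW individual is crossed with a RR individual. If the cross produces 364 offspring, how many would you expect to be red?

Punnett square for RW × RR:
Offspring genotypes: 2 RR, 2 RW
Phenotype counts: 2 red, 2 red-and-white striped
red: 2 out of 4 → fraction 1/2
Expected count = 1/2 × 364 = 182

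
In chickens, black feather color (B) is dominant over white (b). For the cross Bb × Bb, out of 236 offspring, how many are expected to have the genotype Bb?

Punnett square for Bb × Bb:
Offspring genotypes: 1 BB, 2 Bb, 1 bb
Total offspring: 4
Count with target: 2
Probability: 2/4 = 1/2
Expected count = 1/2 × 236 = 118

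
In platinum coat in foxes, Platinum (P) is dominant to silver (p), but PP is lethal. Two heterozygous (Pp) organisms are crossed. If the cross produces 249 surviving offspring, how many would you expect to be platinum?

Cross: Pp × Pp
Punnett square offspring (before lethality): 1 PP, 2 Pp, 1 pp
The PP genotype is lethal (embryos die); surviving offspring: 2 Pp, 1 pp
platinum: 2 out of 3 → fraction 2/3
Expected count = 2/3 × 249 = 166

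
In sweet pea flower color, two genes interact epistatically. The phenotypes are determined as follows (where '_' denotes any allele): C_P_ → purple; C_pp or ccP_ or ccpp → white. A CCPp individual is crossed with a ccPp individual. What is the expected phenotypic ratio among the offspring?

Cross: CCPp × ccPp — consider each gene separately:
C gene: CC × cc → 4 Cc → 4 C_ (out of 4)
P gene: Pp × Pp → 1 PP, 2 Pp, 1 pp → 3 P_ : 1 pp (out of 4)
Genotype classes (out of 4 × 4 = 16): C_P_ = 4×3 = 12; C_pp = 4×1 = 4
Apply the phenotype rules: C_P_ (12) → purple; C_pp (4) → white
Phenotype counts (out of 16): 12 purple, 4 white
Ratio: 3 purple : 1 white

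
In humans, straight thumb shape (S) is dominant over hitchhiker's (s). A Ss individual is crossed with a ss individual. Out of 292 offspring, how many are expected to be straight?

Punnett square for Ss × ss:
Offspring genotypes: 2 Ss, 2 ss
straight: 2, hitchhiker's: 2
straight: 2 out of 4 → fraction 1/2
Expected count = 1/2 × 292 = 146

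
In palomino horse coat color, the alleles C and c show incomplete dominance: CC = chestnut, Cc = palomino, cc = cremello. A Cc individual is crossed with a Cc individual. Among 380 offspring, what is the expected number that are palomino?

Punnett square for Cc × Cc:
Offspring genotypes: 1 CC, 2 Cc, 1 cc
Phenotype counts: 1 chestnut, 2 palomino, 1 cremello
palomino: 2 out of 4 → fraction 1/2
Expected count = 1/2 × 380 = 190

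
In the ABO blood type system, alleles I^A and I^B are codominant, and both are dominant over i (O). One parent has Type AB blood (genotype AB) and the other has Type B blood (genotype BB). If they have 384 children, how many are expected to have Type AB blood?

Cross: AB × BB
Possible offspring genotypes: 2 AB, 2 BB
Blood type counts: 2 Type AB, 2 Type B
Probability of Type AB: 2/4 = 1/2
Expected count = 1/2 × 384 = 192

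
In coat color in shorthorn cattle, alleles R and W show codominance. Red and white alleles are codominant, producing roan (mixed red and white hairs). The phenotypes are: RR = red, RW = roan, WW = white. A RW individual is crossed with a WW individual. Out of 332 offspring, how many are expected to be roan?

Punnett square for RW × WW:
Offspring genotypes: 2 RW, 2 WW
Phenotype counts: 2 roan, 2 white
roan: 2 out of 4 → fraction 1/2
Expected count = 1/2 × 332 = 166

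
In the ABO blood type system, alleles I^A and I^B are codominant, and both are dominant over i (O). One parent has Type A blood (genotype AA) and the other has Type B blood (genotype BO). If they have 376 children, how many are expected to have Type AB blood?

Cross: AA × BO
Possible offspring genotypes: 2 AB, 2 AO
Blood type counts: 2 Type AB, 2 Type A
Probability of Type AB: 2/4 = 1/2
Expected count = 1/2 × 376 = 188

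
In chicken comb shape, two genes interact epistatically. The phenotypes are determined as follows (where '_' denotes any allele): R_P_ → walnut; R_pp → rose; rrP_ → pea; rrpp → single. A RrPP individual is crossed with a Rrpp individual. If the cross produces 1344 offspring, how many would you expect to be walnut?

Cross: RrPP × Rrpp — consider each gene separately:
R gene: Rr × Rr → 1 RR, 2 Rr, 1 rr → 3 R_ : 1 rr (out of 4)
P gene: PP × pp → 4 Pp → 4 P_ (out of 4)
Genotype classes (out of 4 × 4 = 16): R_P_ = 3×4 = 12; rrP_ = 1×4 = 4
Apply the phenotype rules: R_P_ (12) → walnut; rrP_ (4) → pea
Phenotype counts (out of 16): 12 walnut, 4 pea
walnut: 12 out of 16 → fraction 3/4
Expected count = 3/4 × 1344 = 1008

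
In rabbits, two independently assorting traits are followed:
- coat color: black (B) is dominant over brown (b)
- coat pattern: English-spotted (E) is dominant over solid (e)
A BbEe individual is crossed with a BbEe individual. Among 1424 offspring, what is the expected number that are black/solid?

Dihybrid cross BbEe × BbEe — consider each gene separately:
coat color: Bb × Bb → 1 BB, 2 Bb, 1 bb → 3 B_ : 1 bb (out of 4)
coat pattern: Ee × Ee → 1 EE, 2 Ee, 1 ee → 3 E_ : 1 ee (out of 4)
Combine (counts out of 4 × 4 = 16): black/English-spotted (B_E_) = 3×3 = 9; black/solid (B_ee) = 3×1 = 3; brown/English-spotted (bbE_) = 1×3 = 3; brown/solid (bbee) = 1×1 = 1
Phenotype counts (out of 16): 9 black/English-spotted, 3 black/solid, 3 brown/English-spotted, 1 brown/solid
black/solid: 3 out of 16 → fraction 3/16
Expected count = 3/16 × 1424 = 267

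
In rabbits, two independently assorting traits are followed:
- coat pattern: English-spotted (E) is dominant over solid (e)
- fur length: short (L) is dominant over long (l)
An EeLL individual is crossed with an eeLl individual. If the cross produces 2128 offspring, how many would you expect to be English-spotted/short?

Dihybrid cross EeLL × eeLl — consider each gene separately:
coat pattern: Ee × ee → 2 Ee, 2 ee → 2 E_ : 2 ee (out of 4)
fur length: LL × Ll → 2 LL, 2 Ll → 4 L_ (out of 4)
Combine (counts out of 4 × 4 = 16): English-spotted/short (E_L_) = 2×4 = 8; solid/short (eeL_) = 2×4 = 8
Phenotype counts (out of 16): 8 English-spotted/short, 8 solid/short
English-spotted/short: 8 out of 16 → fraction 1/2
Expected count = 1/2 × 2128 = 1064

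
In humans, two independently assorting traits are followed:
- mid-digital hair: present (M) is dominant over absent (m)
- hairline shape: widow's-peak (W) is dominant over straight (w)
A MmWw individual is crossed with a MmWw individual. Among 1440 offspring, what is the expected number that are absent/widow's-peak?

Dihybrid cross MmWw × MmWw — consider each gene separately:
mid-digital hair: Mm × Mm → 1 MM, 2 Mm, 1 mm → 3 M_ : 1 mm (out of 4)
hairline shape: Ww × Ww → 1 WW, 2 Ww, 1 ww → 3 W_ : 1 ww (out of 4)
Combine (counts out of 4 × 4 = 16): present/widow's-peak (M_W_) = 3×3 = 9; present/straight (M_ww) = 3×1 = 3; absent/widow's-peak (mmW_) = 1×3 = 3; absent/straight (mmww) = 1×1 = 1
Phenotype counts (out of 16): 9 present/widow's-peak, 3 present/straight, 3 absent/widow's-peak, 1 absent/straight
absent/widow's-peak: 3 out of 16 → fraction 3/16
Expected count = 3/16 × 1440 = 270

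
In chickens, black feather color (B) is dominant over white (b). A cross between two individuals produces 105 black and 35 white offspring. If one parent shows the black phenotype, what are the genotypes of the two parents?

Observed offspring: 105 black, 35 white
The observed ratio simplifies to 3:1. White (bb) offspring appear, so each parent must contribute one b allele. The parent stated to show black carries B, so it is Bb. The other parent is then either Bb or bb: Bb × bb would give a 1:1 split, whereas Bb × Bb gives 3:1 — matching the data. So both parents are heterozygous (Bb × Bb).
Parent genotypes: Bb × Bb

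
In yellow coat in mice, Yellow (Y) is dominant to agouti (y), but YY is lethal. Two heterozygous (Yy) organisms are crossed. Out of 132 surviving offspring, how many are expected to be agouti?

Cross: Yy × Yy
Punnett square offspring (before lethality): 1 YY, 2 Yy, 1 yy
The YY genotype is lethal (embryos die); surviving offspring: 2 Yy, 1 yy
agouti: 1 out of 3 → fraction 1/3
Expected count = 1/3 × 132 = 44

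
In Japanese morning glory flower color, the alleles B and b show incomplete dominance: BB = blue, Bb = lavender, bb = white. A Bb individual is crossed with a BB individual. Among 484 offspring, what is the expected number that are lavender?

Punnett square for Bb × BB:
Offspring genotypes: 2 BB, 2 Bb
Phenotype counts: 2 blue, 2 lavender
lavender: 2 out of 4 → fraction 1/2
Expected count = 1/2 × 484 = 242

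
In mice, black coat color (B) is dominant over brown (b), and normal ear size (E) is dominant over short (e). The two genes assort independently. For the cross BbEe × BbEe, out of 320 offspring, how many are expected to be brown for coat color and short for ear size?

Dihybrid cross BbEe × BbEe — consider each gene separately:
coat color: Bb × Bb → 1 BB, 2 Bb, 1 bb → 3 B_ : 1 bb (out of 4)
ear size: Ee × Ee → 1 EE, 2 Ee, 1 ee → 3 E_ : 1 ee (out of 4)
Looking for: brown (bb) and short (ee)
P(brown) = 1/4, P(short) = 1/4
P(both) = 1/4 × 1/4 = 1/16
Expected count = 1/16 × 320 = 20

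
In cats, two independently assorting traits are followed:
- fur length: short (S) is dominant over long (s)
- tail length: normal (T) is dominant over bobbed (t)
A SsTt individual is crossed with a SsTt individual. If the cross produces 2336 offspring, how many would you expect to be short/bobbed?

Dihybrid cross SsTt × SsTt — consider each gene separately:
fur length: Ss × Ss → 1 SS, 2 Ss, 1 ss → 3 S_ : 1 ss (out of 4)
tail length: Tt × Tt → 1 TT, 2 Tt, 1 tt → 3 T_ : 1 tt (out of 4)
Combine (counts out of 4 × 4 = 16): short/normal (S_T_) = 3×3 = 9; short/bobbed (S_tt) = 3×1 = 3; long/normal (ssT_) = 1×3 = 3; long/bobbed (sstt) = 1×1 = 1
Phenotype counts (out of 16): 9 short/normal, 3 short/bobbed, 3 long/normal, 1 long/bobbed
short/bobbed: 3 out of 16 → fraction 3/16
Expected count = 3/16 × 2336 = 438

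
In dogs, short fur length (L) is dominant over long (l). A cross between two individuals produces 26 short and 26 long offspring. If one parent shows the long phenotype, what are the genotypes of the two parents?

Observed offspring: 26 short, 26 long
The observed ratio simplifies to 1:1. One parent shows long, so its genotype must be ll. A 1:1 offspring split requires the other parent to be heterozygous (Ll).
Parent genotypes: ll × Ll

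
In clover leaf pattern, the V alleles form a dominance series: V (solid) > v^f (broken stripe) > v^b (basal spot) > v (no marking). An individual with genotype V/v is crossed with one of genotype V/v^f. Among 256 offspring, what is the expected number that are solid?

Cross: V/v × V/v^f
Allele dominance: V > v^f > v^b > v
Offspring genotypes: 1 V/V, 1 V/v^f, 1 V/v, 1 v^f/v
Phenotype counts: 3 solid, 1 broken stripe
solid: 3 out of 4 → fraction 3/4
Expected count = 3/4 × 256 = 192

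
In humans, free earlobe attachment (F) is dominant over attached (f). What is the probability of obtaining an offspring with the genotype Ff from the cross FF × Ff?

Punnett square for FF × Ff:
Offspring genotypes: 2 FF, 2 Ff
Total offspring: 4
Count with target: 2
Probability: 2/4 = 1/2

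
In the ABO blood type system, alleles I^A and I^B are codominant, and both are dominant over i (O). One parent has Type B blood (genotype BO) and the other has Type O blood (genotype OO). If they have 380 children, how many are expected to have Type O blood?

Cross: BO × OO
Possible offspring genotypes: 2 BO, 2 OO
Blood type counts: 2 Type B, 2 Type O
Probability of Type O: 2/4 = 1/2
Expected count = 1/2 × 380 = 190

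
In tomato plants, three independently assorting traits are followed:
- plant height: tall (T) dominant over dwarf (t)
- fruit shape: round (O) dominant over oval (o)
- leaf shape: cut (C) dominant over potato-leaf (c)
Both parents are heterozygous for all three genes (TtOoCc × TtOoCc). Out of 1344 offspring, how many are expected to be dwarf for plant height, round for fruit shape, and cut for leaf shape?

Trihybrid cross: TtOoCc × TtOoCc
Each trait segregates independently with a 3:1 phenotypic ratio, so each gene contributes 3/4 (dominant) or 1/4 (recessive).
Target: dwarf (plant height), round (fruit shape), cut (leaf shape)
Probability = product of independent per-trait probabilities
= 1/4 × 3/4 × 3/4 = 9/64
Expected count = 9/64 × 1344 = 189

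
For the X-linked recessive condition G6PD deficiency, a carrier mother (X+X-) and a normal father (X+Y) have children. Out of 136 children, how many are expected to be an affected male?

Cross: X+X- × X+Y
Offspring: 1 X+X+, 1 X+Y, 1 X+X-, 1 X-Y
Probability of an affected male: 1/4
Expected count = 1/4 × 136 = 34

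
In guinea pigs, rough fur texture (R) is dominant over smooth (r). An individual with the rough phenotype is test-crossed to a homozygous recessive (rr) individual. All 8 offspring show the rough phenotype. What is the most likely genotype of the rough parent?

Test cross: ? × rr
All offspring are rough.
If the unknown parent were heterozygous (Rr), about half of 8 offspring would be smooth; none are. The unknown parent is most likely homozygous dominant (RR).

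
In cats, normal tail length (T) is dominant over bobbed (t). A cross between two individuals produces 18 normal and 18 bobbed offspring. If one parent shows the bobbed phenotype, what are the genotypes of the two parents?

Observed offspring: 18 normal, 18 bobbed
The observed ratio simplifies to 1:1. One parent shows bobbed, so its genotype must be tt. A 1:1 offspring split requires the other parent to be heterozygous (Tt).
Parent genotypes: tt × Tt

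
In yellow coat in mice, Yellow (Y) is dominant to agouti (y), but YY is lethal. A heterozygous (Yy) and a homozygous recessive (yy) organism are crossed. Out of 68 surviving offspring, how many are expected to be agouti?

Cross: Yy × yy
Punnett square offspring (before lethality): 2 Yy, 2 yy
No YY offspring are produced in this cross.
agouti: 2 out of 4 → fraction 1/2
Expected count = 1/2 × 68 = 34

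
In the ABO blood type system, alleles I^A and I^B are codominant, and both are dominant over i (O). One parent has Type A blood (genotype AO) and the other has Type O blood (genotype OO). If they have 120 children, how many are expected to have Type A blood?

Cross: AO × OO
Possible offspring genotypes: 2 AO, 2 OO
Blood type counts: 2 Type A, 2 Type O
Probability of Type A: 2/4 = 1/2
Expected count = 1/2 × 120 = 60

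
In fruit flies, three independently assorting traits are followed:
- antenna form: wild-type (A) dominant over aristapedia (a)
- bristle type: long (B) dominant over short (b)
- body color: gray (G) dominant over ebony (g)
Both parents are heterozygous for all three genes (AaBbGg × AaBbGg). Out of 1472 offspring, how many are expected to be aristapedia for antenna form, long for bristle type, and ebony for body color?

Trihybrid cross: AaBbGg × AaBbGg
Each trait segregates independently with a 3:1 phenotypic ratio, so each gene contributes 3/4 (dominant) or 1/4 (recessive).
Target: aristapedia (antenna form), long (bristle type), ebony (body color)
Probability = product of independent per-trait probabilities
= 1/4 × 3/4 × 1/4 = 3/64
Expected count = 3/64 × 1472 = 69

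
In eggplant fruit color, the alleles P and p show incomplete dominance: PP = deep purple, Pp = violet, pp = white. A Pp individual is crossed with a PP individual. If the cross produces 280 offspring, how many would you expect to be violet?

Punnett square for Pp × PP:
Offspring genotypes: 2 PP, 2 Pp
Phenotype counts: 2 deep purple, 2 violet
violet: 2 out of 4 → fraction 1/2
Expected count = 1/2 × 280 = 140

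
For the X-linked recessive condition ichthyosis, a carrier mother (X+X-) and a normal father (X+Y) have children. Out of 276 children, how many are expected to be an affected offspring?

Cross: X+X- × X+Y
Offspring: 1 X+X+, 1 X+Y, 1 X+X-, 1 X-Y
Probability of an affected offspring: 1/4
Expected count = 1/4 × 276 = 69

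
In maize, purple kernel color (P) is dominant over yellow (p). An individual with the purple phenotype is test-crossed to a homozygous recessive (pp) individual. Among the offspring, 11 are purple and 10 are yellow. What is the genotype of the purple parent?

Test cross: ? × pp
Offspring: 11 purple, 10 yellow — approximately 1:1.
A 1:1 ratio in a test cross indicates the unknown parent is heterozygous (Pp).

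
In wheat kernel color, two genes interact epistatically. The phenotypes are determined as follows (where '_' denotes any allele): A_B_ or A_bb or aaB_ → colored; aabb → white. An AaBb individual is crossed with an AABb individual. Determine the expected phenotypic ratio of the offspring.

Cross: AaBb × AABb — consider each gene separately:
A gene: Aa × AA → 2 AA, 2 Aa → 4 A_ (out of 4)
B gene: Bb × Bb → 1 BB, 2 Bb, 1 bb → 3 B_ : 1 bb (out of 4)
Genotype classes (out of 4 × 4 = 16): A_B_ = 4×3 = 12; A_bb = 4×1 = 4
Apply the phenotype rules: A_B_ (12) + A_bb (4) → colored
Phenotype counts (out of 16): 16 colored
Ratio: all colored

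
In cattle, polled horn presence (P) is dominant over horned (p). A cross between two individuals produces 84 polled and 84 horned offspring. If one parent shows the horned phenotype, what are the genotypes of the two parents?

Observed offspring: 84 polled, 84 horned
The observed ratio simplifies to 1:1. One parent shows horned, so its genotype must be pp. A 1:1 offspring split requires the other parent to be heterozygous (Pp).
Parent genotypes: pp × Pp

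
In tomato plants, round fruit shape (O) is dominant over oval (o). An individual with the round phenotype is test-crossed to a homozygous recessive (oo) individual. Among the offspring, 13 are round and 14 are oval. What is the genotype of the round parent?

Test cross: ? × oo
Offspring: 13 round, 14 oval — approximately 1:1.
A 1:1 ratio in a test cross indicates the unknown parent is heterozygous (Oo).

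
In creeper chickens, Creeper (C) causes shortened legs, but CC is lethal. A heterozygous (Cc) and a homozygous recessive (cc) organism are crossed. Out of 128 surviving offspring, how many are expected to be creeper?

Cross: Cc × cc
Punnett square offspring (before lethality): 2 Cc, 2 cc
No CC offspring are produced in this cross.
creeper: 2 out of 4 → fraction 1/2
Expected count = 1/2 × 128 = 64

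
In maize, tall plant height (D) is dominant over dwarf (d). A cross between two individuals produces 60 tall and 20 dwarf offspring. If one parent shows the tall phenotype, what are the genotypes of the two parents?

Observed offspring: 60 tall, 20 dwarf
The observed ratio simplifies to 3:1. Dwarf (dd) offspring appear, so each parent must contribute one d allele. The parent stated to show tall carries D, so it is Dd. The other parent is then either Dd or dd: Dd × dd would give a 1:1 split, whereas Dd × Dd gives 3:1 — matching the data. So both parents are heterozygous (Dd × Dd).
Parent genotypes: Dd × Dd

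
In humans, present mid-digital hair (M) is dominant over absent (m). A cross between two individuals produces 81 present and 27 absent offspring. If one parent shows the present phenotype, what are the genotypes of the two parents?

Observed offspring: 81 present, 27 absent
The observed ratio simplifies to 3:1. Absent (mm) offspring appear, so each parent must contribute one m allele. The parent stated to show present carries M, so it is Mm. The other parent is then either Mm or mm: Mm × mm would give a 1:1 split, whereas Mm × Mm gives 3:1 — matching the data. So both parents are heterozygous (Mm × Mm).
Parent genotypes: Mm × Mm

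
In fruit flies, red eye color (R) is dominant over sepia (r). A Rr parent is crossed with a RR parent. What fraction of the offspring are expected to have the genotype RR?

Punnett square for Rr × RR:
Offspring genotypes: 2 RR, 2 Rr
Total offspring: 4
Count with target: 2
Probability: 2/4 = 1/2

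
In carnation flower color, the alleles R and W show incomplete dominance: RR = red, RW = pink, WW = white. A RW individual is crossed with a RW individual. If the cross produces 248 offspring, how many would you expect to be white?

Punnett square for RW × RW:
Offspring genotypes: 1 RR, 2 RW, 1 WW
Phenotype counts: 1 red, 2 pink, 1 white
white: 1 out of 4 → fraction 1/4
Expected count = 1/4 × 248 = 62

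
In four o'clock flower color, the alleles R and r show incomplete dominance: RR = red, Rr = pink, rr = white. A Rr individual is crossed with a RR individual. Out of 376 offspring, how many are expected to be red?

Punnett square for Rr × RR:
Offspring genotypes: 2 RR, 2 Rr
Phenotype counts: 2 red, 2 pink
red: 2 out of 4 → fraction 1/2
Expected count = 1/2 × 376 = 188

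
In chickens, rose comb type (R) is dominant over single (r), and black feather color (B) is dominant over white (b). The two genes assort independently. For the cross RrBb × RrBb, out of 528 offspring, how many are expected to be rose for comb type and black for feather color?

Dihybrid cross RrBb × RrBb — consider each gene separately:
comb type: Rr × Rr → 1 RR, 2 Rr, 1 rr → 3 R_ : 1 rr (out of 4)
feather color: Bb × Bb → 1 BB, 2 Bb, 1 bb → 3 B_ : 1 bb (out of 4)
Looking for: rose (R_) and black (B_)
P(rose) = 3/4, P(black) = 3/4
P(both) = 3/4 × 3/4 = 9/16
Expected count = 9/16 × 528 = 297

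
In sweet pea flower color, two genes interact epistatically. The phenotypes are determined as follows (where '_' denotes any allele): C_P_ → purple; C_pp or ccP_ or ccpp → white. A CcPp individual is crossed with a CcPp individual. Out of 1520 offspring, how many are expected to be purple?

Cross: CcPp × CcPp — consider each gene separately:
C gene: Cc × Cc → 1 CC, 2 Cc, 1 cc → 3 C_ : 1 cc (out of 4)
P gene: Pp × Pp → 1 PP, 2 Pp, 1 pp → 3 P_ : 1 pp (out of 4)
Genotype classes (out of 4 × 4 = 16): C_P_ = 3×3 = 9; C_pp = 3×1 = 3; ccP_ = 1×3 = 3; ccpp = 1×1 = 1
Apply the phenotype rules: C_P_ (9) → purple; C_pp (3) + ccP_ (3) + ccpp (1) → white
Phenotype counts (out of 16): 9 purple, 7 white
purple: 9 out of 16 → fraction 9/16
Expected count = 9/16 × 1520 = 855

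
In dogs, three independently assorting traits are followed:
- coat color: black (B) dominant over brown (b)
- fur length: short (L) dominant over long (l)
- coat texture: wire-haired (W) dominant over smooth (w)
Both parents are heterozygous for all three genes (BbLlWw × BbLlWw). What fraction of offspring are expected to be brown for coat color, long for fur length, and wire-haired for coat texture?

Trihybrid cross: BbLlWw × BbLlWw
Each trait segregates independently with a 3:1 phenotypic ratio, so each gene contributes 3/4 (dominant) or 1/4 (recessive).
Target: brown (coat color), long (fur length), wire-haired (coat texture)
Probability = product of independent per-trait probabilities
= 1/4 × 1/4 × 3/4 = 3/64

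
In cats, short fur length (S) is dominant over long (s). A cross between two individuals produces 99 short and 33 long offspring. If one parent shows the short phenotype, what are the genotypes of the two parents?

Observed offspring: 99 short, 33 long
The observed ratio simplifies to 3:1. Long (ss) offspring appear, so each parent must contribute one s allele. The parent stated to show short carries S, so it is Ss. The other parent is then either Ss or ss: Ss × ss would give a 1:1 split, whereas Ss × Ss gives 3:1 — matching the data. So both parents are heterozygous (Ss × Ss).
Parent genotypes: Ss × Ss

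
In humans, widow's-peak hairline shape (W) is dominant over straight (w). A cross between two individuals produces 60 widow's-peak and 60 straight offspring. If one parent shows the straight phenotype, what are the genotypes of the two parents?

Observed offspring: 60 widow's-peak, 60 straight
The observed ratio simplifies to 1:1. One parent shows straight, so its genotype must be ww. A 1:1 offspring split requires the other parent to be heterozygous (Ww).
Parent genotypes: ww × Ww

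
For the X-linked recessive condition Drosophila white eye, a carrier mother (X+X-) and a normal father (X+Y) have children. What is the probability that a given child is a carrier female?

Cross: X+X- × X+Y
Offspring: 1 X+X+, 1 X+Y, 1 X+X-, 1 X-Y
Probability of a carrier female: 1/4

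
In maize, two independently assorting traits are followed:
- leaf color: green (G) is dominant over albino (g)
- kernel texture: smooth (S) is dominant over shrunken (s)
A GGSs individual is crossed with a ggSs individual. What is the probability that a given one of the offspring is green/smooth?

Dihybrid cross GGSs × ggSs — consider each gene separately:
leaf color: GG × gg → 4 Gg → 4 G_ (out of 4)
kernel texture: Ss × Ss → 1 SS, 2 Ss, 1 ss → 3 S_ : 1 ss (out of 4)
Combine (counts out of 4 × 4 = 16): green/smooth (G_S_) = 4×3 = 12; green/shrunken (G_ss) = 4×1 = 4
Phenotype counts (out of 16): 12 green/smooth, 4 green/shrunken
green/smooth: 12 out of 16
Probability: 12/16 = 3/4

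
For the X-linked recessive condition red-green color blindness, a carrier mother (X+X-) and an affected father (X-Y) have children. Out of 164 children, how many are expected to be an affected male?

Cross: X+X- × X-Y
Offspring: 1 X+X-, 1 X+Y, 1 X-X-, 1 X-Y
Probability of an affected male: 1/4
Expected count = 1/4 × 164 = 41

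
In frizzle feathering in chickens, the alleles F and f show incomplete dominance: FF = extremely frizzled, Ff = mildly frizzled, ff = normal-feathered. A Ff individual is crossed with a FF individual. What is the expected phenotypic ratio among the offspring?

Punnett square for Ff × FF:
Offspring genotypes: 2 FF, 2 Ff
Phenotype counts: 2 extremely frizzled, 2 mildly frizzled
Ratio: 1 extremely frizzled : 1 mildly frizzled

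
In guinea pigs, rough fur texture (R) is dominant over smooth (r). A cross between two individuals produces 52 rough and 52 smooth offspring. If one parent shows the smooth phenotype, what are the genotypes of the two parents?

Observed offspring: 52 rough, 52 smooth
The observed ratio simplifies to 1:1. One parent shows smooth, so its genotype must be rr. A 1:1 offspring split requires the other parent to be heterozygous (Rr).
Parent genotypes: rr × Rr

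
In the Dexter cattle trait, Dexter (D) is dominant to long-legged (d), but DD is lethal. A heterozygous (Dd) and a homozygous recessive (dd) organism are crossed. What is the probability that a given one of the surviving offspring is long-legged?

Cross: Dd × dd
Punnett square offspring (before lethality): 2 Dd, 2 dd
No DD offspring are produced in this cross.
long-legged: 2 out of 4
Probability: 2/4 = 1/2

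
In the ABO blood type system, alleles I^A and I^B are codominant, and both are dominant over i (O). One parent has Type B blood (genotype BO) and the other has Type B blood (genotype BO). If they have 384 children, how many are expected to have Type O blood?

Cross: BO × BO
Possible offspring genotypes: 1 BB, 2 BO, 1 OO
Blood type counts: 3 Type B, 1 Type O
Probability of Type O: 1/4
Expected count = 1/4 × 384 = 96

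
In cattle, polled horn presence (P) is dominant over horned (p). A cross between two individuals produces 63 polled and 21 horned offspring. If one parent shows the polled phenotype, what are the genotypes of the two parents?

Observed offspring: 63 polled, 21 horned
The observed ratio simplifies to 3:1. Horned (pp) offspring appear, so each parent must contribute one p allele. The parent stated to show polled carries P, so it is Pp. The other parent is then either Pp or pp: Pp × pp would give a 1:1 split, whereas Pp × Pp gives 3:1 — matching the data. So both parents are heterozygous (Pp × Pp).
Parent genotypes: Pp × Pp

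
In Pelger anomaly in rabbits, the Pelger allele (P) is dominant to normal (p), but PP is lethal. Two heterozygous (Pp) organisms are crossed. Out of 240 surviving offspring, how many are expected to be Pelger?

Cross: Pp × Pp
Punnett square offspring (before lethality): 1 PP, 2 Pp, 1 pp
The PP genotype is lethal (embryos die); surviving offspring: 2 Pp, 1 pp
Pelger: 2 out of 3 → fraction 2/3
Expected count = 2/3 × 240 = 160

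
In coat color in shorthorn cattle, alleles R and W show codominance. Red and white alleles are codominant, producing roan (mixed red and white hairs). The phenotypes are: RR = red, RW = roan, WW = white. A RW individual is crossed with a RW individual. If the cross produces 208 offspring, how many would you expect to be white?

Punnett square for RW × RW:
Offspring genotypes: 1 RR, 2 RW, 1 WW
Phenotype counts: 1 red, 2 roan, 1 white
white: 1 out of 4 → fraction 1/4
Expected count = 1/4 × 208 = 52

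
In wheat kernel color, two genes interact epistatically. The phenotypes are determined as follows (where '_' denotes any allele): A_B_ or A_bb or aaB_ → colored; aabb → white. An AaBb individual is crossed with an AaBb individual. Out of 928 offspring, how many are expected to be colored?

Cross: AaBb × AaBb — consider each gene separately:
A gene: Aa × Aa → 1 AA, 2 Aa, 1 aa → 3 A_ : 1 aa (out of 4)
B gene: Bb × Bb → 1 BB, 2 Bb, 1 bb → 3 B_ : 1 bb (out of 4)
Genotype classes (out of 4 × 4 = 16): A_B_ = 3×3 = 9; A_bb = 3×1 = 3; aaB_ = 1×3 = 3; aabb = 1×1 = 1
Apply the phenotype rules: A_B_ (9) + A_bb (3) + aaB_ (3) → colored; aabb (1) → white
Phenotype counts (out of 16): 15 colored, 1 white
colored: 15 out of 16 → fraction 15/16
Expected count = 15/16 × 928 = 870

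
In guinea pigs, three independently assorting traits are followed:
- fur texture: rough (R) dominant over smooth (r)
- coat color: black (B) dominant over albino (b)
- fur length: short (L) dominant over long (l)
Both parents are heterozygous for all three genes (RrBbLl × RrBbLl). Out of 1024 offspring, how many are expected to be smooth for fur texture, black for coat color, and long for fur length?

Trihybrid cross: RrBbLl × RrBbLl
Each trait segregates independently with a 3:1 phenotypic ratio, so each gene contributes 3/4 (dominant) or 1/4 (recessive).
Target: smooth (fur texture), black (coat color), long (fur length)
Probability = product of independent per-trait probabilities
= 1/4 × 3/4 × 1/4 = 3/64
Expected count = 3/64 × 1024 = 48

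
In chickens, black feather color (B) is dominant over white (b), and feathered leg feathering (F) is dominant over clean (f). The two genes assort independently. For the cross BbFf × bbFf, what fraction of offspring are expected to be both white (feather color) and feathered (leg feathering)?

Dihybrid cross BbFf × bbFf — consider each gene separately:
feather color: Bb × bb → 2 Bb, 2 bb → 2 B_ : 2 bb (out of 4)
leg feathering: Ff × Ff → 1 FF, 2 Ff, 1 ff → 3 F_ : 1 ff (out of 4)
Looking for: white (bb) and feathered (F_)
P(white) = 2/4, P(feathered) = 3/4
P(both) = 2/4 × 3/4 = 6/16 = 3/8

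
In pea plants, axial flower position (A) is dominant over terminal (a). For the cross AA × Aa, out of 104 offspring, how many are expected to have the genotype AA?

Punnett square for AA × Aa:
Offspring genotypes: 2 AA, 2 Aa
Total offspring: 4
Count with target: 2
Probability: 2/4 = 1/2
Expected count = 1/2 × 104 = 52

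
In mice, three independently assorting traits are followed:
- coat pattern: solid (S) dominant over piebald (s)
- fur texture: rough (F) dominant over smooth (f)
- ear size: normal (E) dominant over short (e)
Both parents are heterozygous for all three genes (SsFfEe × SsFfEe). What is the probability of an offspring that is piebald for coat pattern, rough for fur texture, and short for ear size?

Trihybrid cross: SsFfEe × SsFfEe
Each trait segregates independently with a 3:1 phenotypic ratio, so each gene contributes 3/4 (dominant) or 1/4 (recessive).
Target: piebald (coat pattern), rough (fur texture), short (ear size)
Probability = product of independent per-trait probabilities
= 1/4 × 3/4 × 1/4 = 3/64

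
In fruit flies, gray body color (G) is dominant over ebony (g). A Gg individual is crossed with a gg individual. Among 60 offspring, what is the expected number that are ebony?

Punnett square for Gg × gg:
Offspring genotypes: 2 Gg, 2 gg
gray: 2, ebony: 2
ebony: 2 out of 4 → fraction 1/2
Expected count = 1/2 × 60 = 30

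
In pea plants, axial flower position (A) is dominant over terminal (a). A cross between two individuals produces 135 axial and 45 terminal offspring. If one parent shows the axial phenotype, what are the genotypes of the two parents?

Observed offspring: 135 axial, 45 terminal
The observed ratio simplifies to 3:1. Terminal (aa) offspring appear, so each parent must contribute one a allele. The parent stated to show axial carries A, so it is Aa. The other parent is then either Aa or aa: Aa × aa would give a 1:1 split, whereas Aa × Aa gives 3:1 — matching the data. So both parents are heterozygous (Aa × Aa).
Parent genotypes: Aa × Aa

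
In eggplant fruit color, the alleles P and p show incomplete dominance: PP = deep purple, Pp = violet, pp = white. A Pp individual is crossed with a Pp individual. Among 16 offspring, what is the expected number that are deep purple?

Punnett square for Pp × Pp:
Offspring genotypes: 1 PP, 2 Pp, 1 pp
Phenotype counts: 1 deep purple, 2 violet, 1 white
deep purple: 1 out of 4 → fraction 1/4
Expected count = 1/4 × 16 = 4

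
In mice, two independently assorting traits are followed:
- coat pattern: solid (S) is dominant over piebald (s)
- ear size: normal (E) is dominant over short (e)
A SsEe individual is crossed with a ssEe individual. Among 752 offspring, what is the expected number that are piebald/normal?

Dihybrid cross SsEe × ssEe — consider each gene separately:
coat pattern: Ss × ss → 2 Ss, 2 ss → 2 S_ : 2 ss (out of 4)
ear size: Ee × Ee → 1 EE, 2 Ee, 1 ee → 3 E_ : 1 ee (out of 4)
Combine (counts out of 4 × 4 = 16): solid/normal (S_E_) = 2×3 = 6; solid/short (S_ee) = 2×1 = 2; piebald/normal (ssE_) = 2×3 = 6; piebald/short (ssee) = 2×1 = 2
Phenotype counts (out of 16): 6 solid/normal, 2 solid/short, 6 piebald/normal, 2 piebald/short
piebald/normal: 6 out of 16 → fraction 3/8
Expected count = 3/8 × 752 = 282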